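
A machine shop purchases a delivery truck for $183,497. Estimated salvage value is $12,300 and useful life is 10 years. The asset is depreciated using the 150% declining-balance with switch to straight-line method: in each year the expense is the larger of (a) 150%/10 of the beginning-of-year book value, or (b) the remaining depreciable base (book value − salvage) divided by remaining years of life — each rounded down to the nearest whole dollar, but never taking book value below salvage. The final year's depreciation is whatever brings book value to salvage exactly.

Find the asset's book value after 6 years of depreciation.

Depreciable base = $183,497 − $12,300 = $171,197.
Year 1: DB = ⌊$183,497 × 150%/10⌋ = $27,524; SL = ⌊$171,197/10⌋ = $17,119 → take DB $27,524. Book value $155,973.
Year 2: DB = ⌊$155,973 × 150%/10⌋ = $23,395; SL = ⌊$143,673/9⌋ = $15,963 → take DB $23,395. Book value $132,578.
Year 3: DB = ⌊$132,578 × 150%/10⌋ = $19,886; SL = ⌊$120,278/8⌋ = $15,034 → take DB $19,886. Book value $112,692.
Year 4: DB = ⌊$112,692 × 150%/10⌋ = $16,903; SL = ⌊$100,392/7⌋ = $14,341 → take DB $16,903. Book value $95,789.
Year 5: DB = ⌊$95,789 × 150%/10⌋ = $14,368; SL = ⌊$83,489/6⌋ = $13,914 → take DB $14,368. Book value $81,421.
Year 6: DB = ⌊$81,421 × 150%/10⌋ = $12,213; SL = ⌊$69,121/5⌋ = $13,824 → take SL $13,824. Book value $67,597.

$67,597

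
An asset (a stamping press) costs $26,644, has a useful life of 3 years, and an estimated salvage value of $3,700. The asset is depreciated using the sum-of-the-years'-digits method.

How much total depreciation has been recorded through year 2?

Depreciable base = $26,644 − $3,700 = $22,944.
Sum of the years' digits = 3+2+1 = 6.
Year 1: $22,944 × 3/6 = $11,472. Book value $15,172.
Year 2: $22,944 × 2/6 = $7,648. Book value $7,524.
Accumulated through year 2 = $26,644 − $7,524 = $19,120.

$19,120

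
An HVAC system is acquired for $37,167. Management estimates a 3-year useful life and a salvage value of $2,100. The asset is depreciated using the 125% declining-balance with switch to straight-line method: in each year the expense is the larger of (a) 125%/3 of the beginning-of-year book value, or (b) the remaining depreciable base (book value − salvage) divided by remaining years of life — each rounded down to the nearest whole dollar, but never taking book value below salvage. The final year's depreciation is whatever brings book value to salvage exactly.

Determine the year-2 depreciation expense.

$9,790

Depreciable base = $37,167 − $2,100 = $35,067.
Year 1: DB = ⌊$37,167 × 125%/3⌋ = $15,486; SL = ⌊$35,067/3⌋ = $11,689 → take DB $15,486. Book value $21,681.
Year 2: DB = ⌊$21,681 × 125%/3⌋ = $9,033; SL = ⌊$19,581/2⌋ = $9,790 → take SL $9,790. Book value $11,891.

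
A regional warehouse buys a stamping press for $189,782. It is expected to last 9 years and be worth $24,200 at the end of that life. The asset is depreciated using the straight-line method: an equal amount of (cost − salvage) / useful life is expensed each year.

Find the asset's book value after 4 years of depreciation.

Depreciable base = $189,782 − $24,200 = $165,582.
Annual expense = $165,582 / 9 = $18,398.
End of year 1: book value $171,384.
End of year 2: book value $152,986.
End of year 3: book value $134,588.
End of year 4: book value $116,190.

$116,190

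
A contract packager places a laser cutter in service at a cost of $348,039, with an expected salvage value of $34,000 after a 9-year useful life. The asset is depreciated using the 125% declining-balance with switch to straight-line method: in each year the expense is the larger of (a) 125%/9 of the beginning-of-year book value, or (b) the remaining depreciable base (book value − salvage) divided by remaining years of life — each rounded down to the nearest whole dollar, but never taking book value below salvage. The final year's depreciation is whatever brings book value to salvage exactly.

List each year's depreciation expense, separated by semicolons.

$48,338; $41,625; $35,843; $31,372; $31,372; $31,372; $31,372; $31,372; $31,373

Depreciable base = $348,039 − $34,000 = $314,039.
Year 1: DB = ⌊$348,039 × 125%/9⌋ = $48,338; SL = ⌊$314,039/9⌋ = $34,893 → take DB $48,338. Book value $299,701.
Year 2: DB = ⌊$299,701 × 125%/9⌋ = $41,625; SL = ⌊$265,701/8⌋ = $33,212 → take DB $41,625. Book value $258,076.
Year 3: DB = ⌊$258,076 × 125%/9⌋ = $35,843; SL = ⌊$224,076/7⌋ = $32,010 → take DB $35,843. Book value $222,233.
Year 4: DB = ⌊$222,233 × 125%/9⌋ = $30,865; SL = ⌊$188,233/6⌋ = $31,372 → take SL $31,372. Book value $190,861.
Year 5: DB = ⌊$190,861 × 125%/9⌋ = $26,508; SL = ⌊$156,861/5⌋ = $31,372 → take SL $31,372. Book value $159,489.
Year 6: DB = ⌊$159,489 × 125%/9⌋ = $22,151; SL = ⌊$125,489/4⌋ = $31,372 → take SL $31,372. Book value $128,117.
Year 7: DB = ⌊$128,117 × 125%/9⌋ = $17,794; SL = ⌊$94,117/3⌋ = $31,372 → take SL $31,372. Book value $96,745.
Year 8: DB = ⌊$96,745 × 125%/9⌋ = $13,436; SL = ⌊$62,745/2⌋ = $31,372 → take SL $31,372. Book value $65,373.
Year 9 (final): $65,373 − $34,000 = $31,373. Book value $34,000.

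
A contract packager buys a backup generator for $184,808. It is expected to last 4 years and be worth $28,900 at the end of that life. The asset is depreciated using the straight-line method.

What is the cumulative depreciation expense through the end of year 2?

Depreciable base = $184,808 − $28,900 = $155,908.
Annual expense = $155,908 / 4 = $38,977.
End of year 1: book value $145,831.
End of year 2: book value $106,854.
Accumulated through year 2 = $184,808 − $106,854 = $77,954.

$77,954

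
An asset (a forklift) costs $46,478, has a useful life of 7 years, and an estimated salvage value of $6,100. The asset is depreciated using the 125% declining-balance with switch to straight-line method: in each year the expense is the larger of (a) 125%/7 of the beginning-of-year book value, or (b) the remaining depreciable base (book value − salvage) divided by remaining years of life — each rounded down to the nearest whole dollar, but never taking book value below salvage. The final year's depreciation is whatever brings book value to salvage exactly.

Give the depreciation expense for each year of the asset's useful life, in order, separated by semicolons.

$8,299; $6,817; $5,600; $4,915; $4,915; $4,916; $4,916

Depreciable base = $46,478 − $6,100 = $40,378.
Year 1: DB = ⌊$46,478 × 125%/7⌋ = $8,299; SL = ⌊$40,378/7⌋ = $5,768 → take DB $8,299. Book value $38,179.
Year 2: DB = ⌊$38,179 × 125%/7⌋ = $6,817; SL = ⌊$32,079/6⌋ = $5,346 → take DB $6,817. Book value $31,362.
Year 3: DB = ⌊$31,362 × 125%/7⌋ = $5,600; SL = ⌊$25,262/5⌋ = $5,052 → take DB $5,600. Book value $25,762.
Year 4: DB = ⌊$25,762 × 125%/7⌋ = $4,600; SL = ⌊$19,662/4⌋ = $4,915 → take SL $4,915. Book value $20,847.
Year 5: DB = ⌊$20,847 × 125%/7⌋ = $3,722; SL = ⌊$14,747/3⌋ = $4,915 → take SL $4,915. Book value $15,932.
Year 6: DB = ⌊$15,932 × 125%/7⌋ = $2,845; SL = ⌊$9,832/2⌋ = $4,916 → take SL $4,916. Book value $11,016.
Year 7 (final): $11,016 − $6,100 = $4,916. Book value $6,100.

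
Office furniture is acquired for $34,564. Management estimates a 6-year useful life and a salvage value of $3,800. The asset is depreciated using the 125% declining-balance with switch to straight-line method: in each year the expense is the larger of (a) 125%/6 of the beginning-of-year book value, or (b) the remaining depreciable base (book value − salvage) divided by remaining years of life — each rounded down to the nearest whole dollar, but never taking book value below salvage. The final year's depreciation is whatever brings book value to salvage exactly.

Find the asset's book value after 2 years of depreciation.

Depreciable base = $34,564 − $3,800 = $30,764.
Year 1: DB = ⌊$34,564 × 125%/6⌋ = $7,200; SL = ⌊$30,764/6⌋ = $5,127 → take DB $7,200. Book value $27,364.
Year 2: DB = ⌊$27,364 × 125%/6⌋ = $5,700; SL = ⌊$23,564/5⌋ = $4,712 → take DB $5,700. Book value $21,664.

$21,664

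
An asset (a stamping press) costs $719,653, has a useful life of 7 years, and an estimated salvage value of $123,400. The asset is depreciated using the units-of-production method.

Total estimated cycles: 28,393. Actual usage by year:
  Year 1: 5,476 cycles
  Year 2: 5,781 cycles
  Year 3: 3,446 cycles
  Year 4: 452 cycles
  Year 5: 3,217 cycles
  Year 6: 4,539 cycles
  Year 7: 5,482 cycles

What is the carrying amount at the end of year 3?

$410,890

Depreciable base = $719,653 − $123,400 = $596,253.
Rate = $596,253 / 28,393 cycles = $21 per cycle.
Year 1: 5,476 × $21 = $114,996. Book value $604,657.
Year 2: 5,781 × $21 = $121,401. Book value $483,256.
Year 3: 3,446 × $21 = $72,366. Book value $410,890.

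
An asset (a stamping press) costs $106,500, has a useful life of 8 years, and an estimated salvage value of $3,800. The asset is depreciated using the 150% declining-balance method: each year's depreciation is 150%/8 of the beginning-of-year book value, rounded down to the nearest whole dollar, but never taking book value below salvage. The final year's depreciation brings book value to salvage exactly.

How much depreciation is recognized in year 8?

Depreciable base = $106,500 − $3,800 = $102,700.
Year 1: ⌊$106,500 × 150%/8⌋ = $19,968. Book value $86,532.
Year 2: ⌊$86,532 × 150%/8⌋ = $16,224. Book value $70,308.
Year 3: ⌊$70,308 × 150%/8⌋ = $13,182. Book value $57,126.
Year 4: ⌊$57,126 × 150%/8⌋ = $10,711. Book value $46,415.
Year 5: ⌊$46,415 × 150%/8⌋ = $8,702. Book value $37,713.
Year 6: ⌊$37,713 × 150%/8⌋ = $7,071. Book value $30,642.
Year 7: ⌊$30,642 × 150%/8⌋ = $5,745. Book value $24,897.
Year 8 (final): $24,897 − $3,800 = $21,097. Book value $3,800.

$21,097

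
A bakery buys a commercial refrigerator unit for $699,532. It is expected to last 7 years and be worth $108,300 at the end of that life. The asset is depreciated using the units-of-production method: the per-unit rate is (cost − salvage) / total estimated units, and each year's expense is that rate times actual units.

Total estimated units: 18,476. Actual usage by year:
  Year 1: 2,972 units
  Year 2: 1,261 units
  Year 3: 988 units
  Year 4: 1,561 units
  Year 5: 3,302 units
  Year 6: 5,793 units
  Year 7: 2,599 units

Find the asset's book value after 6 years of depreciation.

$191,468

Depreciable base = $699,532 − $108,300 = $591,232.
Rate = $591,232 / 18,476 units = $32 per unit.
Year 1: 2,972 × $32 = $95,104. Book value $604,428.
Year 2: 1,261 × $32 = $40,352. Book value $564,076.
Year 3: 988 × $32 = $31,616. Book value $532,460.
Year 4: 1,561 × $32 = $49,952. Book value $482,508.
Year 5: 3,302 × $32 = $105,664. Book value $376,844.
Year 6: 5,793 × $32 = $185,376. Book value $191,468.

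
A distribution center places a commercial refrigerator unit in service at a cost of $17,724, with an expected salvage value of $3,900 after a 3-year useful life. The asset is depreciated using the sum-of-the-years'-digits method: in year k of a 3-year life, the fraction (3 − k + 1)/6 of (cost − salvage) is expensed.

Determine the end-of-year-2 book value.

$6,204

Depreciable base = $17,724 − $3,900 = $13,824.
Sum of the years' digits = 3+2+1 = 6.
Year 1: $13,824 × 3/6 = $6,912. Book value $10,812.
Year 2: $13,824 × 2/6 = $4,608. Book value $6,204.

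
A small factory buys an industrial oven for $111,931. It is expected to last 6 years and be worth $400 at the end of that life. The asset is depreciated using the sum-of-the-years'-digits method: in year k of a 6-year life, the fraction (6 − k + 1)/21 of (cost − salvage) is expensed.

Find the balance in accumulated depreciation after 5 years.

Depreciable base = $111,931 − $400 = $111,531.
Sum of the years' digits = 6+5+4+3+2+1 = 21.
Year 1: $111,531 × 6/21 = $31,866. Book value $80,065.
Year 2: $111,531 × 5/21 = $26,555. Book value $53,510.
Year 3: $111,531 × 4/21 = $21,244. Book value $32,266.
Year 4: $111,531 × 3/21 = $15,933. Book value $16,333.
Year 5: $111,531 × 2/21 = $10,622. Book value $5,711.
Accumulated through year 5 = $111,931 − $5,711 = $106,220.

$106,220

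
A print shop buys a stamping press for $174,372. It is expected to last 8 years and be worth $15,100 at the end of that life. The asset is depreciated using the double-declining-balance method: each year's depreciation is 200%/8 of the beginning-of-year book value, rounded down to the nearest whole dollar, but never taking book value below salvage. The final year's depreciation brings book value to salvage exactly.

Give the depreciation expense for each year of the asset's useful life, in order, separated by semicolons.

$43,593; $32,694; $24,521; $18,391; $13,793; $10,345; $7,758; $8,177

Depreciable base = $174,372 − $15,100 = $159,272.
Year 1: ⌊$174,372 × 200%/8⌋ = $43,593. Book value $130,779.
Year 2: ⌊$130,779 × 200%/8⌋ = $32,694. Book value $98,085.
Year 3: ⌊$98,085 × 200%/8⌋ = $24,521. Book value $73,564.
Year 4: ⌊$73,564 × 200%/8⌋ = $18,391. Book value $55,173.
Year 5: ⌊$55,173 × 200%/8⌋ = $13,793. Book value $41,380.
Year 6: ⌊$41,380 × 200%/8⌋ = $10,345. Book value $31,035.
Year 7: ⌊$31,035 × 200%/8⌋ = $7,758. Book value $23,277.
Year 8 (final): $23,277 − $15,100 = $8,177. Book value $15,100.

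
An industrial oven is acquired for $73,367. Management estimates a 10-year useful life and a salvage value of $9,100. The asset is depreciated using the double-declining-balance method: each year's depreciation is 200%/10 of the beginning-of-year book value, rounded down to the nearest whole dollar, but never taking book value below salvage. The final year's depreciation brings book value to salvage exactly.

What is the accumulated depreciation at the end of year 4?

$43,315

Depreciable base = $73,367 − $9,100 = $64,267.
Year 1: ⌊$73,367 × 200%/10⌋ = $14,673. Book value $58,694.
Year 2: ⌊$58,694 × 200%/10⌋ = $11,738. Book value $46,956.
Year 3: ⌊$46,956 × 200%/10⌋ = $9,391. Book value $37,565.
Year 4: ⌊$37,565 × 200%/10⌋ = $7,513. Book value $30,052.
Accumulated through year 4 = $73,367 − $30,052 = $43,315.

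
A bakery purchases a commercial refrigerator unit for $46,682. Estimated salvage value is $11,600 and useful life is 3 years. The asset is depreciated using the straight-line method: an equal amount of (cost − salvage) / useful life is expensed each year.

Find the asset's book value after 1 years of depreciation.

Depreciable base = $46,682 − $11,600 = $35,082.
Annual expense = $35,082 / 3 = $11,694.
End of year 1: book value $34,988.

$34,988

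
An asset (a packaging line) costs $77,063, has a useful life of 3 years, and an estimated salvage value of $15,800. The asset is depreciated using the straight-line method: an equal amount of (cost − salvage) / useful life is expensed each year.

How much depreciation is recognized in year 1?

Depreciable base = $77,063 − $15,800 = $61,263.
Annual expense = $61,263 / 3 = $20,421.

$20,421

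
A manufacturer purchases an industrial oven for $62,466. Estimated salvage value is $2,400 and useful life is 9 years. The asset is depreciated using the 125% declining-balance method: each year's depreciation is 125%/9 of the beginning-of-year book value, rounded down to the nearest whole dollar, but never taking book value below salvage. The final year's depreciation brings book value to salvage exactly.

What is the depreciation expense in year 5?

Depreciable base = $62,466 − $2,400 = $60,066.
Year 1: ⌊$62,466 × 125%/9⌋ = $8,675. Book value $53,791.
Year 2: ⌊$53,791 × 125%/9⌋ = $7,470. Book value $46,321.
Year 3: ⌊$46,321 × 125%/9⌋ = $6,433. Book value $39,888.
Year 4: ⌊$39,888 × 125%/9⌋ = $5,540. Book value $34,348.
Year 5: ⌊$34,348 × 125%/9⌋ = $4,770. Book value $29,578.

$4,770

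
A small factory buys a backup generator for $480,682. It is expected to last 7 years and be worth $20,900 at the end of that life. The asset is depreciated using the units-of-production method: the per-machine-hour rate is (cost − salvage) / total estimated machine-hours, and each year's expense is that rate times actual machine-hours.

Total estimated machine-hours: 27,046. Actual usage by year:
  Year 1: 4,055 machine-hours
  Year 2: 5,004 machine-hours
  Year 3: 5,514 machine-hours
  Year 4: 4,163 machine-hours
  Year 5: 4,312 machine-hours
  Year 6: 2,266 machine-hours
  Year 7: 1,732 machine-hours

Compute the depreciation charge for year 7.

Depreciable base = $480,682 − $20,900 = $459,782.
Rate = $459,782 / 27,046 machine-hours = $17 per machine-hour.
Year 1: 4,055 × $17 = $68,935. Book value $411,747.
Year 2: 5,004 × $17 = $85,068. Book value $326,679.
Year 3: 5,514 × $17 = $93,738. Book value $232,941.
Year 4: 4,163 × $17 = $70,771. Book value $162,170.
Year 5: 4,312 × $17 = $73,304. Book value $88,866.
Year 6: 2,266 × $17 = $38,522. Book value $50,344.
Year 7: 1,732 × $17 = $29,444. Book value $20,900.

$29,444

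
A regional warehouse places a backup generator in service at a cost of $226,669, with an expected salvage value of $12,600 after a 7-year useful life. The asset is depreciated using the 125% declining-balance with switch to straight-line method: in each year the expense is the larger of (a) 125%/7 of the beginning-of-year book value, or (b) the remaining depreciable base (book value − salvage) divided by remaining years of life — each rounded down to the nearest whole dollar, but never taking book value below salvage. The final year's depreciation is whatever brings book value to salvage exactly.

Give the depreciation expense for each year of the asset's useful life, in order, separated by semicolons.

Depreciable base = $226,669 − $12,600 = $214,069.
Year 1: DB = ⌊$226,669 × 125%/7⌋ = $40,476; SL = ⌊$214,069/7⌋ = $30,581 → take DB $40,476. Book value $186,193.
Year 2: DB = ⌊$186,193 × 125%/7⌋ = $33,248; SL = ⌊$173,593/6⌋ = $28,932 → take DB $33,248. Book value $152,945.
Year 3: DB = ⌊$152,945 × 125%/7⌋ = $27,311; SL = ⌊$140,345/5⌋ = $28,069 → take SL $28,069. Book value $124,876.
Year 4: DB = ⌊$124,876 × 125%/7⌋ = $22,299; SL = ⌊$112,276/4⌋ = $28,069 → take SL $28,069. Book value $96,807.
Year 5: DB = ⌊$96,807 × 125%/7⌋ = $17,286; SL = ⌊$84,207/3⌋ = $28,069 → take SL $28,069. Book value $68,738.
Year 6: DB = ⌊$68,738 × 125%/7⌋ = $12,274; SL = ⌊$56,138/2⌋ = $28,069 → take SL $28,069. Book value $40,669.
Year 7 (final): $40,669 − $12,600 = $28,069. Book value $12,600.

$40,476; $33,248; $28,069; $28,069; $28,069; $28,069; $28,069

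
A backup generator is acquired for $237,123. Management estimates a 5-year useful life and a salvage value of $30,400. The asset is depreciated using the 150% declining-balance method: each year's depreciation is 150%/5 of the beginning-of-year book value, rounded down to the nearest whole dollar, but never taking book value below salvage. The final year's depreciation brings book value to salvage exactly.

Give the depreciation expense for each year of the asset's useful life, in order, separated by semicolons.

$71,136; $49,796; $34,857; $24,400; $26,534

Depreciable base = $237,123 − $30,400 = $206,723.
Year 1: ⌊$237,123 × 150%/5⌋ = $71,136. Book value $165,987.
Year 2: ⌊$165,987 × 150%/5⌋ = $49,796. Book value $116,191.
Year 3: ⌊$116,191 × 150%/5⌋ = $34,857. Book value $81,334.
Year 4: ⌊$81,334 × 150%/5⌋ = $24,400. Book value $56,934.
Year 5 (final): $56,934 − $30,400 = $26,534. Book value $30,400.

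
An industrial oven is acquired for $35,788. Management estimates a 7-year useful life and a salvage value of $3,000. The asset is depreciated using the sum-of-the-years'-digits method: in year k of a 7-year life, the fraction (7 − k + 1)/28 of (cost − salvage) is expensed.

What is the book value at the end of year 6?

Depreciable base = $35,788 − $3,000 = $32,788.
Sum of the years' digits = 7+6+5+4+3+2+1 = 28.
Year 1: $32,788 × 7/28 = $8,197. Book value $27,591.
Year 2: $32,788 × 6/28 = $7,026. Book value $20,565.
Year 3: $32,788 × 5/28 = $5,855. Book value $14,710.
Year 4: $32,788 × 4/28 = $4,684. Book value $10,026.
Year 5: $32,788 × 3/28 = $3,513. Book value $6,513.
Year 6: $32,788 × 2/28 = $2,342. Book value $4,171.

$4,171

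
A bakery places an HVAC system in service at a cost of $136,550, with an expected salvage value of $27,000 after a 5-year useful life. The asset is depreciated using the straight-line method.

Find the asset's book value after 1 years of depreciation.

$114,640

Depreciable base = $136,550 − $27,000 = $109,550.
Annual expense = $109,550 / 5 = $21,910.
End of year 1: book value $114,640.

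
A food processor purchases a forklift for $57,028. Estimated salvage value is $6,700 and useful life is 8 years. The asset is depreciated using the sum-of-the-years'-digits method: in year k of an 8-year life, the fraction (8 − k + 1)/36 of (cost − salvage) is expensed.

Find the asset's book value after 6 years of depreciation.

Depreciable base = $57,028 − $6,700 = $50,328.
Sum of the years' digits = 8+7+6+5+4+3+2+1 = 36.
Year 1: $50,328 × 8/36 = $11,184. Book value $45,844.
Year 2: $50,328 × 7/36 = $9,786. Book value $36,058.
Year 3: $50,328 × 6/36 = $8,388. Book value $27,670.
Year 4: $50,328 × 5/36 = $6,990. Book value $20,680.
Year 5: $50,328 × 4/36 = $5,592. Book value $15,088.
Year 6: $50,328 × 3/36 = $4,194. Book value $10,894.

$10,894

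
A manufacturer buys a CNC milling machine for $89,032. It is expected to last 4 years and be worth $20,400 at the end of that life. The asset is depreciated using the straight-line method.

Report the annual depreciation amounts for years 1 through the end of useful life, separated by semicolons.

$17,158; $17,158; $17,158; $17,158

Depreciable base = $89,032 − $20,400 = $68,632.
Annual expense = $68,632 / 4 = $17,158.
End of year 1: book value $71,874.
End of year 2: book value $54,716.
End of year 3: book value $37,558.
End of year 4: book value $20,400.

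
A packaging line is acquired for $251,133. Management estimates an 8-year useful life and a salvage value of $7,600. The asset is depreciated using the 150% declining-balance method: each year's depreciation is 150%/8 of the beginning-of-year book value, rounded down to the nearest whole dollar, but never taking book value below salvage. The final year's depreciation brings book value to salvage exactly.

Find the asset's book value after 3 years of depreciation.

Depreciable base = $251,133 − $7,600 = $243,533.
Year 1: ⌊$251,133 × 150%/8⌋ = $47,087. Book value $204,046.
Year 2: ⌊$204,046 × 150%/8⌋ = $38,258. Book value $165,788.
Year 3: ⌊$165,788 × 150%/8⌋ = $31,085. Book value $134,703.

$134,703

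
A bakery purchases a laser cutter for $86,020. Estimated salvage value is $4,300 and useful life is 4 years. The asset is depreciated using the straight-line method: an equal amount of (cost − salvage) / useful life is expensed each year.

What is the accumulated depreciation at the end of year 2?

$40,860

Depreciable base = $86,020 − $4,300 = $81,720.
Annual expense = $81,720 / 4 = $20,430.
End of year 1: book value $65,590.
End of year 2: book value $45,160.
Accumulated through year 2 = $86,020 − $45,160 = $40,860.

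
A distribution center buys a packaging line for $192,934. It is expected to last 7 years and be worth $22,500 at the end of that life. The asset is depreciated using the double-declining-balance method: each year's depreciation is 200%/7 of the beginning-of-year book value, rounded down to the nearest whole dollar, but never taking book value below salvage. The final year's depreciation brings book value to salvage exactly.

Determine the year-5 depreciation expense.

$14,349

Depreciable base = $192,934 − $22,500 = $170,434.
Year 1: ⌊$192,934 × 200%/7⌋ = $55,124. Book value $137,810.
Year 2: ⌊$137,810 × 200%/7⌋ = $39,374. Book value $98,436.
Year 3: ⌊$98,436 × 200%/7⌋ = $28,124. Book value $70,312.
Year 4: ⌊$70,312 × 200%/7⌋ = $20,089. Book value $50,223.
Year 5: ⌊$50,223 × 200%/7⌋ = $14,349. Book value $35,874.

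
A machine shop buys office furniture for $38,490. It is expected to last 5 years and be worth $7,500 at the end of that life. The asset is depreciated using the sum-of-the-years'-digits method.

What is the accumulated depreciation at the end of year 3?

$24,792

Depreciable base = $38,490 − $7,500 = $30,990.
Sum of the years' digits = 5+4+3+2+1 = 15.
Year 1: $30,990 × 5/15 = $10,330. Book value $28,160.
Year 2: $30,990 × 4/15 = $8,264. Book value $19,896.
Year 3: $30,990 × 3/15 = $6,198. Book value $13,698.
Accumulated through year 3 = $38,490 − $13,698 = $24,792.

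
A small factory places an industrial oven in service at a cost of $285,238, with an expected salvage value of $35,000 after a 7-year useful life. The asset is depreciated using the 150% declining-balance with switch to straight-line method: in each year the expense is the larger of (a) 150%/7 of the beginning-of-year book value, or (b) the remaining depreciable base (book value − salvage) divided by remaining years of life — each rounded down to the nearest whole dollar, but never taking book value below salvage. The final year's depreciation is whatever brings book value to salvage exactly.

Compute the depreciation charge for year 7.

Depreciable base = $285,238 − $35,000 = $250,238.
Year 1: DB = ⌊$285,238 × 150%/7⌋ = $61,122; SL = ⌊$250,238/7⌋ = $35,748 → take DB $61,122. Book value $224,116.
Year 2: DB = ⌊$224,116 × 150%/7⌋ = $48,024; SL = ⌊$189,116/6⌋ = $31,519 → take DB $48,024. Book value $176,092.
Year 3: DB = ⌊$176,092 × 150%/7⌋ = $37,734; SL = ⌊$141,092/5⌋ = $28,218 → take DB $37,734. Book value $138,358.
Year 4: DB = ⌊$138,358 × 150%/7⌋ = $29,648; SL = ⌊$103,358/4⌋ = $25,839 → take DB $29,648. Book value $108,710.
Year 5: DB = ⌊$108,710 × 150%/7⌋ = $23,295; SL = ⌊$73,710/3⌋ = $24,570 → take SL $24,570. Book value $84,140.
Year 6: DB = ⌊$84,140 × 150%/7⌋ = $18,030; SL = ⌊$49,140/2⌋ = $24,570 → take SL $24,570. Book value $59,570.
Year 7 (final): $59,570 − $35,000 = $24,570. Book value $35,000.

$24,570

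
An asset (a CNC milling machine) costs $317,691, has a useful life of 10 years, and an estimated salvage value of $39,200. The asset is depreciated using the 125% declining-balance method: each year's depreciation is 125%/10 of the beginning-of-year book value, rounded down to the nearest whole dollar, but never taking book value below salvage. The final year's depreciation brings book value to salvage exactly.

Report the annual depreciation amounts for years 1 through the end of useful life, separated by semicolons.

$39,711; $34,747; $30,404; $26,603; $23,278; $20,368; $17,822; $15,594; $13,645; $56,319

Depreciable base = $317,691 − $39,200 = $278,491.
Year 1: ⌊$317,691 × 125%/10⌋ = $39,711. Book value $277,980.
Year 2: ⌊$277,980 × 125%/10⌋ = $34,747. Book value $243,233.
Year 3: ⌊$243,233 × 125%/10⌋ = $30,404. Book value $212,829.
Year 4: ⌊$212,829 × 125%/10⌋ = $26,603. Book value $186,226.
Year 5: ⌊$186,226 × 125%/10⌋ = $23,278. Book value $162,948.
Year 6: ⌊$162,948 × 125%/10⌋ = $20,368. Book value $142,580.
Year 7: ⌊$142,580 × 125%/10⌋ = $17,822. Book value $124,758.
Year 8: ⌊$124,758 × 125%/10⌋ = $15,594. Book value $109,164.
Year 9: ⌊$109,164 × 125%/10⌋ = $13,645. Book value $95,519.
Year 10 (final): $95,519 − $39,200 = $56,319. Book value $39,200.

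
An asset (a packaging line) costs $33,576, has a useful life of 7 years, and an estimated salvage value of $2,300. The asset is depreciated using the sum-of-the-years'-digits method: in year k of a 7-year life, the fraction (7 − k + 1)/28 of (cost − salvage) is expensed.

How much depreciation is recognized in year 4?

Depreciable base = $33,576 − $2,300 = $31,276.
Sum of the years' digits = 7+6+5+4+3+2+1 = 28.
Year 1: $31,276 × 7/28 = $7,819. Book value $25,757.
Year 2: $31,276 × 6/28 = $6,702. Book value $19,055.
Year 3: $31,276 × 5/28 = $5,585. Book value $13,470.
Year 4: $31,276 × 4/28 = $4,468. Book value $9,002.

$4,468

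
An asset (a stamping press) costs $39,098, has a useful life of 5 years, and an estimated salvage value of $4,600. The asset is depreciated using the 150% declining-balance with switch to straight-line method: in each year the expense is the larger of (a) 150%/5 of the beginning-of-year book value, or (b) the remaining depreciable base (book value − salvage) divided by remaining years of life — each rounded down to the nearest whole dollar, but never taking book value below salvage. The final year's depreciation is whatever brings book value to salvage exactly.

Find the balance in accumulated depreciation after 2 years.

Depreciable base = $39,098 − $4,600 = $34,498.
Year 1: DB = ⌊$39,098 × 150%/5⌋ = $11,729; SL = ⌊$34,498/5⌋ = $6,899 → take DB $11,729. Book value $27,369.
Year 2: DB = ⌊$27,369 × 150%/5⌋ = $8,210; SL = ⌊$22,769/4⌋ = $5,692 → take DB $8,210. Book value $19,159.
Accumulated through year 2 = $39,098 − $19,159 = $19,939.

$19,939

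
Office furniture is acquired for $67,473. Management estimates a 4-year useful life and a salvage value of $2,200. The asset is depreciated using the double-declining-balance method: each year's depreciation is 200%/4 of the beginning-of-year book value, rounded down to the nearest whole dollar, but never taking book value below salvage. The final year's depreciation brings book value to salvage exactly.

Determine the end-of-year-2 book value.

$16,869

Depreciable base = $67,473 − $2,200 = $65,273.
Year 1: ⌊$67,473 × 200%/4⌋ = $33,736. Book value $33,737.
Year 2: ⌊$33,737 × 200%/4⌋ = $16,868. Book value $16,869.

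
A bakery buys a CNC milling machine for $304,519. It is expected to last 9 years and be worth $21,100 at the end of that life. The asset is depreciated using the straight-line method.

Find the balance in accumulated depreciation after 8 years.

$251,928

Depreciable base = $304,519 − $21,100 = $283,419.
Annual expense = $283,419 / 9 = $31,491.
End of year 1: book value $273,028.
End of year 2: book value $241,537.
End of year 3: book value $210,046.
End of year 4: book value $178,555.
End of year 5: book value $147,064.
End of year 6: book value $115,573.
End of year 7: book value $84,082.
End of year 8: book value $52,591.
Accumulated through year 8 = $304,519 − $52,591 = $251,928.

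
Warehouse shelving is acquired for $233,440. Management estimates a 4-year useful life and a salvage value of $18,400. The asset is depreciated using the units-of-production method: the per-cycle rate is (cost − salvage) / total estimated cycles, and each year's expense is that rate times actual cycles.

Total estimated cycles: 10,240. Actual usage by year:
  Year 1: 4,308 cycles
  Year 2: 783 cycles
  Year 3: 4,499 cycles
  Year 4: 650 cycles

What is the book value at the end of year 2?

$126,529

Depreciable base = $233,440 − $18,400 = $215,040.
Rate = $215,040 / 10,240 cycles = $21 per cycle.
Year 1: 4,308 × $21 = $90,468. Book value $142,972.
Year 2: 783 × $21 = $16,443. Book value $126,529.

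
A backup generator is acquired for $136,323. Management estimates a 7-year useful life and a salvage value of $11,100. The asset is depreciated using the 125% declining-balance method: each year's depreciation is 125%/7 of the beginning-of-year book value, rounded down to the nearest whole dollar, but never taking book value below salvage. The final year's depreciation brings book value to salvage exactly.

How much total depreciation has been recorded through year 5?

$85,339

Depreciable base = $136,323 − $11,100 = $125,223.
Year 1: ⌊$136,323 × 125%/7⌋ = $24,343. Book value $111,980.
Year 2: ⌊$111,980 × 125%/7⌋ = $19,996. Book value $91,984.
Year 3: ⌊$91,984 × 125%/7⌋ = $16,425. Book value $75,559.
Year 4: ⌊$75,559 × 125%/7⌋ = $13,492. Book value $62,067.
Year 5: ⌊$62,067 × 125%/7⌋ = $11,083. Book value $50,984.
Accumulated through year 5 = $136,323 − $50,984 = $85,339.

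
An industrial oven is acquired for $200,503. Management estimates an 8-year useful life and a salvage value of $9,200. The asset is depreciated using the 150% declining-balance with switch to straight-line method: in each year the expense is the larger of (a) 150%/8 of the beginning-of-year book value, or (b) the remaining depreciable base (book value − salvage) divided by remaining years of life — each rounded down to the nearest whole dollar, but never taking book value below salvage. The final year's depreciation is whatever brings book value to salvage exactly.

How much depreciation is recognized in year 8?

Depreciable base = $200,503 − $9,200 = $191,303.
Year 1: DB = ⌊$200,503 × 150%/8⌋ = $37,594; SL = ⌊$191,303/8⌋ = $23,912 → take DB $37,594. Book value $162,909.
Year 2: DB = ⌊$162,909 × 150%/8⌋ = $30,545; SL = ⌊$153,709/7⌋ = $21,958 → take DB $30,545. Book value $132,364.
Year 3: DB = ⌊$132,364 × 150%/8⌋ = $24,818; SL = ⌊$123,164/6⌋ = $20,527 → take DB $24,818. Book value $107,546.
Year 4: DB = ⌊$107,546 × 150%/8⌋ = $20,164; SL = ⌊$98,346/5⌋ = $19,669 → take DB $20,164. Book value $87,382.
Year 5: DB = ⌊$87,382 × 150%/8⌋ = $16,384; SL = ⌊$78,182/4⌋ = $19,545 → take SL $19,545. Book value $67,837.
Year 6: DB = ⌊$67,837 × 150%/8⌋ = $12,719; SL = ⌊$58,637/3⌋ = $19,545 → take SL $19,545. Book value $48,292.
Year 7: DB = ⌊$48,292 × 150%/8⌋ = $9,054; SL = ⌊$39,092/2⌋ = $19,546 → take SL $19,546. Book value $28,746.
Year 8 (final): $28,746 − $9,200 = $19,546. Book value $9,200.

$19,546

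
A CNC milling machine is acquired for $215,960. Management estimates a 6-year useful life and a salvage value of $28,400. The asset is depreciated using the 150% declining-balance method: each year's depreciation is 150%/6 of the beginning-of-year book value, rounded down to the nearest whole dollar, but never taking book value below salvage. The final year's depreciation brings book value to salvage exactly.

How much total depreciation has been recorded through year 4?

$147,628

Depreciable base = $215,960 − $28,400 = $187,560.
Year 1: ⌊$215,960 × 150%/6⌋ = $53,990. Book value $161,970.
Year 2: ⌊$161,970 × 150%/6⌋ = $40,492. Book value $121,478.
Year 3: ⌊$121,478 × 150%/6⌋ = $30,369. Book value $91,109.
Year 4: ⌊$91,109 × 150%/6⌋ = $22,777. Book value $68,332.
Accumulated through year 4 = $215,960 − $68,332 = $147,628.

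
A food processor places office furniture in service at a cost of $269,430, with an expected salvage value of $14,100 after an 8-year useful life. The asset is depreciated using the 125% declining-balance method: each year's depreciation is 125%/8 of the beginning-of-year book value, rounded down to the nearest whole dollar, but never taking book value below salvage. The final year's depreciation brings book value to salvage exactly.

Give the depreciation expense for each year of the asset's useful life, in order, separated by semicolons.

Depreciable base = $269,430 − $14,100 = $255,330.
Year 1: ⌊$269,430 × 125%/8⌋ = $42,098. Book value $227,332.
Year 2: ⌊$227,332 × 125%/8⌋ = $35,520. Book value $191,812.
Year 3: ⌊$191,812 × 125%/8⌋ = $29,970. Book value $161,842.
Year 4: ⌊$161,842 × 125%/8⌋ = $25,287. Book value $136,555.
Year 5: ⌊$136,555 × 125%/8⌋ = $21,336. Book value $115,219.
Year 6: ⌊$115,219 × 125%/8⌋ = $18,002. Book value $97,217.
Year 7: ⌊$97,217 × 125%/8⌋ = $15,190. Book value $82,027.
Year 8 (final): $82,027 − $14,100 = $67,927. Book value $14,100.

$42,098; $35,520; $29,970; $25,287; $21,336; $18,002; $15,190; $67,927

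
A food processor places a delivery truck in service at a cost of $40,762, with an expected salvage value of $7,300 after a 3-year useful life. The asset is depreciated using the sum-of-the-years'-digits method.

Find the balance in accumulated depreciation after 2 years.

$27,885

Depreciable base = $40,762 − $7,300 = $33,462.
Sum of the years' digits = 3+2+1 = 6.
Year 1: $33,462 × 3/6 = $16,731. Book value $24,031.
Year 2: $33,462 × 2/6 = $11,154. Book value $12,877.
Accumulated through year 2 = $40,762 − $12,877 = $27,885.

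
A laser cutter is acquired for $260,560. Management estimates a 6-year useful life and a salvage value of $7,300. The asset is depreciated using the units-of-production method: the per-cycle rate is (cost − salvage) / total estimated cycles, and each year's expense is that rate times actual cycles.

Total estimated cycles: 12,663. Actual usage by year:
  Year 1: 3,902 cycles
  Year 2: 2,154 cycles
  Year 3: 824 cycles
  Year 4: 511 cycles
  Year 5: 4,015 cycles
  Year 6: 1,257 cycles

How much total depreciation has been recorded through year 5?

Depreciable base = $260,560 − $7,300 = $253,260.
Rate = $253,260 / 12,663 cycles = $20 per cycle.
Year 1: 3,902 × $20 = $78,040. Book value $182,520.
Year 2: 2,154 × $20 = $43,080. Book value $139,440.
Year 3: 824 × $20 = $16,480. Book value $122,960.
Year 4: 511 × $20 = $10,220. Book value $112,740.
Year 5: 4,015 × $20 = $80,300. Book value $32,440.
Accumulated through year 5 = $260,560 − $32,440 = $228,120.

$228,120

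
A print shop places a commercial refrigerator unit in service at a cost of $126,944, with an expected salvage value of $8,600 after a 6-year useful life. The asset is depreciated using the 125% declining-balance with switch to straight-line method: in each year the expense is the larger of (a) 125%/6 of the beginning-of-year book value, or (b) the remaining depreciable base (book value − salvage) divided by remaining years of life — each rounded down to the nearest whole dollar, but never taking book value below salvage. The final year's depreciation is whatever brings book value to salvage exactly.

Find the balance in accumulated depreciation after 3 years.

Depreciable base = $126,944 − $8,600 = $118,344.
Year 1: DB = ⌊$126,944 × 125%/6⌋ = $26,446; SL = ⌊$118,344/6⌋ = $19,724 → take DB $26,446. Book value $100,498.
Year 2: DB = ⌊$100,498 × 125%/6⌋ = $20,937; SL = ⌊$91,898/5⌋ = $18,379 → take DB $20,937. Book value $79,561.
Year 3: DB = ⌊$79,561 × 125%/6⌋ = $16,575; SL = ⌊$70,961/4⌋ = $17,740 → take SL $17,740. Book value $61,821.
Accumulated through year 3 = $126,944 − $61,821 = $65,123.

$65,123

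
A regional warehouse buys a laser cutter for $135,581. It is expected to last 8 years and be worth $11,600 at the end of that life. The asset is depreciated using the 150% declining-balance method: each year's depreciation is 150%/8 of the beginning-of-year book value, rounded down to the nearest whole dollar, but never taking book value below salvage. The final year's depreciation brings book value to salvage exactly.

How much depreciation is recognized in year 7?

$7,314

Depreciable base = $135,581 − $11,600 = $123,981.
Year 1: ⌊$135,581 × 150%/8⌋ = $25,421. Book value $110,160.
Year 2: ⌊$110,160 × 150%/8⌋ = $20,655. Book value $89,505.
Year 3: ⌊$89,505 × 150%/8⌋ = $16,782. Book value $72,723.
Year 4: ⌊$72,723 × 150%/8⌋ = $13,635. Book value $59,088.
Year 5: ⌊$59,088 × 150%/8⌋ = $11,079. Book value $48,009.
Year 6: ⌊$48,009 × 150%/8⌋ = $9,001. Book value $39,008.
Year 7: ⌊$39,008 × 150%/8⌋ = $7,314. Book value $31,694.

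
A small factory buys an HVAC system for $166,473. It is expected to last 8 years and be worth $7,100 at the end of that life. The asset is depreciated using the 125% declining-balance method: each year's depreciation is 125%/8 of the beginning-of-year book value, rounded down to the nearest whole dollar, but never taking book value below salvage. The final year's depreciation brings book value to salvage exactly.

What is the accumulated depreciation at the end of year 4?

$82,099

Depreciable base = $166,473 − $7,100 = $159,373.
Year 1: ⌊$166,473 × 125%/8⌋ = $26,011. Book value $140,462.
Year 2: ⌊$140,462 × 125%/8⌋ = $21,947. Book value $118,515.
Year 3: ⌊$118,515 × 125%/8⌋ = $18,517. Book value $99,998.
Year 4: ⌊$99,998 × 125%/8⌋ = $15,624. Book value $84,374.
Accumulated through year 4 = $166,473 − $84,374 = $82,099.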